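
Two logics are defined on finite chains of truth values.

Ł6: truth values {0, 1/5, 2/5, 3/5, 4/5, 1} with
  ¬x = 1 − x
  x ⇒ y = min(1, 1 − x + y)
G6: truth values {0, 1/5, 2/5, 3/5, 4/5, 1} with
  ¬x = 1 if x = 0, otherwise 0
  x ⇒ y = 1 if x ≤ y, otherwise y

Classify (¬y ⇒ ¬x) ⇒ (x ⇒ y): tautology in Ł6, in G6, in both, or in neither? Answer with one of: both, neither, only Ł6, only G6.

In Ł6: every assignment gives 1 — tautology.
In G6: at x = 2/5, y = 1/5 the value is 1/5 — not a tautology.

only Ł6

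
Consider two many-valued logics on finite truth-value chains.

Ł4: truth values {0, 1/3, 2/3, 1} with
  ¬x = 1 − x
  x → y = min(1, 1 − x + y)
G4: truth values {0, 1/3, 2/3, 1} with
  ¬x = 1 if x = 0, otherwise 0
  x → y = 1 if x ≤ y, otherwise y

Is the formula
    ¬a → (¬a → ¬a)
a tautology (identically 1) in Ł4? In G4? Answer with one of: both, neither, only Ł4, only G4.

both

In Ł4: every assignment gives 1 — tautology.
In G4: every assignment gives 1 — tautology.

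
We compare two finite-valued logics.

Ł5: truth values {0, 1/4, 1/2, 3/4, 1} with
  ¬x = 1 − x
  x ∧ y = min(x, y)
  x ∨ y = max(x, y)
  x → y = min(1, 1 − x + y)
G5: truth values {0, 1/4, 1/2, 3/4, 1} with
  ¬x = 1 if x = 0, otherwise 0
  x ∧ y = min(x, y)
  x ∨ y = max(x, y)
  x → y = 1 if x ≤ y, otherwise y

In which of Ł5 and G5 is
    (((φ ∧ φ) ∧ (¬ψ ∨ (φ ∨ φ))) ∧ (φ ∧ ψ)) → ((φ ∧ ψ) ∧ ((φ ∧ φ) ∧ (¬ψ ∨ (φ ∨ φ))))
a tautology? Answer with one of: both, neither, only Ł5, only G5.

both

In Ł5: every assignment gives 1 — tautology.
In G5: every assignment gives 1 — tautology.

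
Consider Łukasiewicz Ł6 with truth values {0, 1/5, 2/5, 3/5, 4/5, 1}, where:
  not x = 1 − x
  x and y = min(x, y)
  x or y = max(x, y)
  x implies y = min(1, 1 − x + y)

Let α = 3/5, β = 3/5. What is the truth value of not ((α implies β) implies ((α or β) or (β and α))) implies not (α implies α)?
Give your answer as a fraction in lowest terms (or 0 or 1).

α implies β = 3/5 implies 3/5 = 1
α or β = 3/5 or 3/5 = 3/5
β and α = 3/5 and 3/5 = 3/5
(α or β) or (β and α) = 3/5 or 3/5 = 3/5
(α implies β) implies ((α or β) or (β and α)) = 1 implies 3/5 = 3/5
not ((α implies β) implies ((α or β) or (β and α))) = not 3/5 = 2/5
α implies α = 3/5 implies 3/5 = 1
not (α implies α) = not 1 = 0
not ((α implies β) implies ((α or β) or (β and α))) implies not (α implies α) = 2/5 implies 0 = 3/5

3/5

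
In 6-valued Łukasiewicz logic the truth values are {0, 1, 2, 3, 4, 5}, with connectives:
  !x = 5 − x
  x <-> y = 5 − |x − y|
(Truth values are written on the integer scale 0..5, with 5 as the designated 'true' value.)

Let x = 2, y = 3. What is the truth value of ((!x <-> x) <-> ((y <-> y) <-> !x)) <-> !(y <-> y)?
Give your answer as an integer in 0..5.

1

!x = !2 = 3
!x <-> x = 3 <-> 2 = 4
y <-> y = 3 <-> 3 = 5
!x = !2 = 3
(y <-> y) <-> !x = 5 <-> 3 = 3
(!x <-> x) <-> ((y <-> y) <-> !x) = 4 <-> 3 = 4
y <-> y = 3 <-> 3 = 5
!(y <-> y) = !5 = 0
((!x <-> x) <-> ((y <-> y) <-> !x)) <-> !(y <-> y) = 4 <-> 0 = 1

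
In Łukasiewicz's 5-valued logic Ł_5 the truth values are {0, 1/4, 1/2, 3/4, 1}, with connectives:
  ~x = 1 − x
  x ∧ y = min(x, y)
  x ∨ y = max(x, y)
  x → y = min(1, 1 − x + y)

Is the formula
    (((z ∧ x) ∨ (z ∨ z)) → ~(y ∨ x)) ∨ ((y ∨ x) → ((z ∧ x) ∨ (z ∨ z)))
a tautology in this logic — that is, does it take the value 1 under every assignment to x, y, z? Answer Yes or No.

No

Counterexample: take x = 0, y = 3/4, z = 1/2.
z ∧ x = 1/2 ∧ 0 = 0
z ∨ z = 1/2 ∨ 1/2 = 1/2
(z ∧ x) ∨ (z ∨ z) = 0 ∨ 1/2 = 1/2
y ∨ x = 3/4 ∨ 0 = 3/4
~(y ∨ x) = ~3/4 = 1/4
((z ∧ x) ∨ (z ∨ z)) → ~(y ∨ x) = 1/2 → 1/4 = 3/4
y ∨ x = 3/4 ∨ 0 = 3/4
z ∧ x = 1/2 ∧ 0 = 0
z ∨ z = 1/2 ∨ 1/2 = 1/2
(z ∧ x) ∨ (z ∨ z) = 0 ∨ 1/2 = 1/2
(y ∨ x) → ((z ∧ x) ∨ (z ∨ z)) = 3/4 → 1/2 = 3/4
(((z ∧ x) ∨ (z ∨ z)) → ~(y ∨ x)) ∨ ((y ∨ x) → ((z ∧ x) ∨ (z ∨ z))) = 3/4 ∨ 3/4 = 3/4
This gives 3/4 ≠ 1.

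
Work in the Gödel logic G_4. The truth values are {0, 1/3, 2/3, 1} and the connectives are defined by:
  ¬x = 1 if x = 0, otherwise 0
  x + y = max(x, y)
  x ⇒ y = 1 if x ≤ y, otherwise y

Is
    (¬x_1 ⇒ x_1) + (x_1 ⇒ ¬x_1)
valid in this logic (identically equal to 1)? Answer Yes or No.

Yes

x_1 = 0 ↦ 1
x_1 = 1/3 ↦ 1
x_1 = 2/3 ↦ 1
x_1 = 1 ↦ 1
Every assignment gives a value ≥ 1.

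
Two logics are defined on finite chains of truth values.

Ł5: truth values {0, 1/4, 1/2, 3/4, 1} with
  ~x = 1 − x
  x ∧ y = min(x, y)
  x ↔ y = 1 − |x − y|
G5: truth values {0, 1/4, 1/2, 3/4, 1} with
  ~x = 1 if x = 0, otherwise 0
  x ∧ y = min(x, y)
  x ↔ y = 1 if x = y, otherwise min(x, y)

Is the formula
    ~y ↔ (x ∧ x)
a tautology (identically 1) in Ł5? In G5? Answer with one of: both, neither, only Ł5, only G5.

neither

In Ł5: at x = 0, y = 0 the value is 0 — not a tautology.
In G5: at x = 0, y = 0 the value is 0 — not a tautology.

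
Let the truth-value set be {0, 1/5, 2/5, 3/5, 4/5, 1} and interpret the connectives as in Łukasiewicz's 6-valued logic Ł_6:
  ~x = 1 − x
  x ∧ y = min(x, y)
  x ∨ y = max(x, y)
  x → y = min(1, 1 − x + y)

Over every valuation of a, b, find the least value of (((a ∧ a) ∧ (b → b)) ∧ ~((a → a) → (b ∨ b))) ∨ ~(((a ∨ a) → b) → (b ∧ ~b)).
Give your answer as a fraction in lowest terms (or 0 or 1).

2/5

Take a = 4/5, b = 3/5:
a ∧ a = 4/5 ∧ 4/5 = 4/5
b → b = 3/5 → 3/5 = 1
(a ∧ a) ∧ (b → b) = 4/5 ∧ 1 = 4/5
a → a = 4/5 → 4/5 = 1
b ∨ b = 3/5 ∨ 3/5 = 3/5
(a → a) → (b ∨ b) = 1 → 3/5 = 3/5
~((a → a) → (b ∨ b)) = ~3/5 = 2/5
((a ∧ a) ∧ (b → b)) ∧ ~((a → a) → (b ∨ b)) = 4/5 ∧ 2/5 = 2/5
a ∨ a = 4/5 ∨ 4/5 = 4/5
(a ∨ a) → b = 4/5 → 3/5 = 4/5
~b = ~3/5 = 2/5
b ∧ ~b = 3/5 ∧ 2/5 = 2/5
((a ∨ a) → b) → (b ∧ ~b) = 4/5 → 2/5 = 3/5
~(((a ∨ a) → b) → (b ∧ ~b)) = ~3/5 = 2/5
(((a ∧ a) ∧ (b → b)) ∧ ~((a → a) → (b ∨ b))) ∨ ~(((a ∨ a) → b) → (b ∧ ~b)) = 2/5 ∨ 2/5 = 2/5
No assignment yields a value below 2/5, so this is the minimum.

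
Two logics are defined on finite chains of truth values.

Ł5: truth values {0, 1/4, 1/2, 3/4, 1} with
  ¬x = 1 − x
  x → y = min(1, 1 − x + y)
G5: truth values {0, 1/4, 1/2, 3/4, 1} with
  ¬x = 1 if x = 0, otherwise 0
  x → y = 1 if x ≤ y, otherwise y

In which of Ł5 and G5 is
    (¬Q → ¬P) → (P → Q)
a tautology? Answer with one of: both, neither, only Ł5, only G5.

In Ł5: every assignment gives 1 — tautology.
In G5: at P = 1/2, Q = 1/4 the value is 1/4 — not a tautology.

only Ł5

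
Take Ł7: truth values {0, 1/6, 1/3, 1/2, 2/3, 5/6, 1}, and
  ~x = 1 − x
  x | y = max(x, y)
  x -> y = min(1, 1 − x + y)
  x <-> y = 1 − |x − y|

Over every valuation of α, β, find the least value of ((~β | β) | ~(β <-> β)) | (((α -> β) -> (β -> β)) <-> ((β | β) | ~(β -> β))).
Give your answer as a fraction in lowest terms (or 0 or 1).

1/2

Take α = 0, β = 1/2:
~β = ~1/2 = 1/2
~β | β = 1/2 | 1/2 = 1/2
β <-> β = 1/2 <-> 1/2 = 1
~(β <-> β) = ~1 = 0
(~β | β) | ~(β <-> β) = 1/2 | 0 = 1/2
α -> β = 0 -> 1/2 = 1
β -> β = 1/2 -> 1/2 = 1
(α -> β) -> (β -> β) = 1 -> 1 = 1
β | β = 1/2 | 1/2 = 1/2
β -> β = 1/2 -> 1/2 = 1
~(β -> β) = ~1 = 0
(β | β) | ~(β -> β) = 1/2 | 0 = 1/2
((α -> β) -> (β -> β)) <-> ((β | β) | ~(β -> β)) = 1 <-> 1/2 = 1/2
((~β | β) | ~(β <-> β)) | (((α -> β) -> (β -> β)) <-> ((β | β) | ~(β -> β))) = 1/2 | 1/2 = 1/2
No assignment yields a value below 1/2, so this is the minimum.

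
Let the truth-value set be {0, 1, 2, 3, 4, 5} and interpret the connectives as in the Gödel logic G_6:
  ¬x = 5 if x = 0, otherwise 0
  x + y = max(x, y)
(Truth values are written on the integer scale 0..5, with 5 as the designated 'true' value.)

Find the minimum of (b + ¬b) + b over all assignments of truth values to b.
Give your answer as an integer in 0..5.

1

Take b = 1:
¬b = ¬1 = 0
b + ¬b = 1 + 0 = 1
(b + ¬b) + b = 1 + 1 = 1
No assignment yields a value below 1, so this is the minimum.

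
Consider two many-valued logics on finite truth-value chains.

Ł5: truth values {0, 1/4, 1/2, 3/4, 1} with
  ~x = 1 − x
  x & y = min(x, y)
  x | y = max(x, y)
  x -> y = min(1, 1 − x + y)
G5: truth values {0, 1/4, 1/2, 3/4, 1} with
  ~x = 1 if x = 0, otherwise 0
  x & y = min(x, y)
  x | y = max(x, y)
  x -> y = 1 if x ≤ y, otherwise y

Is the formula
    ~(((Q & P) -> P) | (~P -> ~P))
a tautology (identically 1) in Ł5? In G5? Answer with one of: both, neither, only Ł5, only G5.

neither

In Ł5: at P = 0, Q = 0 the value is 0 — not a tautology.
In G5: at P = 0, Q = 0 the value is 0 — not a tautology.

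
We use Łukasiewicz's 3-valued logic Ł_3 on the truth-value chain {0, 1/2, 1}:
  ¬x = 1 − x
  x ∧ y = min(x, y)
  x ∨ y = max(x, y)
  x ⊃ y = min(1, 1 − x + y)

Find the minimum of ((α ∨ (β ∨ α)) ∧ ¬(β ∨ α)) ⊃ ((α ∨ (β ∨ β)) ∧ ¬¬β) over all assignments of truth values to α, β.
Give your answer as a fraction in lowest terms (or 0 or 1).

1/2

Take α = 1/2, β = 0:
β ∨ α = 0 ∨ 1/2 = 1/2
α ∨ (β ∨ α) = 1/2 ∨ 1/2 = 1/2
β ∨ α = 0 ∨ 1/2 = 1/2
¬(β ∨ α) = ¬1/2 = 1/2
(α ∨ (β ∨ α)) ∧ ¬(β ∨ α) = 1/2 ∧ 1/2 = 1/2
β ∨ β = 0 ∨ 0 = 0
α ∨ (β ∨ β) = 1/2 ∨ 0 = 1/2
¬β = ¬0 = 1
¬¬β = ¬1 = 0
(α ∨ (β ∨ β)) ∧ ¬¬β = 1/2 ∧ 0 = 0
((α ∨ (β ∨ α)) ∧ ¬(β ∨ α)) ⊃ ((α ∨ (β ∨ β)) ∧ ¬¬β) = 1/2 ⊃ 0 = 1/2
No assignment yields a value below 1/2, so this is the minimum.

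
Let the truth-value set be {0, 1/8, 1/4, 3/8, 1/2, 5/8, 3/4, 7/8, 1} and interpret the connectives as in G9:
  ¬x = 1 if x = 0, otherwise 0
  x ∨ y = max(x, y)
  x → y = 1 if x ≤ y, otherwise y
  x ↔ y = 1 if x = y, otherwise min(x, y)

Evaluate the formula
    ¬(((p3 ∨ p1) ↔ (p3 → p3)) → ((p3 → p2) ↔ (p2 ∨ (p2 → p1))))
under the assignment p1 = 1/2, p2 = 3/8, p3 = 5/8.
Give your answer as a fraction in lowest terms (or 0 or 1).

0

p3 ∨ p1 = 5/8 ∨ 1/2 = 5/8
p3 → p3 = 5/8 → 5/8 = 1
(p3 ∨ p1) ↔ (p3 → p3) = 5/8 ↔ 1 = 5/8
p3 → p2 = 5/8 → 3/8 = 3/8
p2 → p1 = 3/8 → 1/2 = 1
p2 ∨ (p2 → p1) = 3/8 ∨ 1 = 1
(p3 → p2) ↔ (p2 ∨ (p2 → p1)) = 3/8 ↔ 1 = 3/8
((p3 ∨ p1) ↔ (p3 → p3)) → ((p3 → p2) ↔ (p2 ∨ (p2 → p1))) = 5/8 → 3/8 = 3/8
¬(((p3 ∨ p1) ↔ (p3 → p3)) → ((p3 → p2) ↔ (p2 ∨ (p2 → p1)))) = ¬3/8 = 0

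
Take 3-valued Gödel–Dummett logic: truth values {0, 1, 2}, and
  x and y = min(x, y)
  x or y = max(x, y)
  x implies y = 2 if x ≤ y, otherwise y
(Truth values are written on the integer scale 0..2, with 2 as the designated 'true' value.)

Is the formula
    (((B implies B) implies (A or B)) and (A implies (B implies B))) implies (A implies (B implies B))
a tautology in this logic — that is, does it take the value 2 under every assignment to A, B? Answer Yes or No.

Yes

A = 0, B = 0 ↦ 2
A = 0, B = 1 ↦ 2
A = 0, B = 2 ↦ 2
A = 1, B = 0 ↦ 2
A = 1, B = 1 ↦ 2
A = 1, B = 2 ↦ 2
A = 2, B = 0 ↦ 2
A = 2, B = 1 ↦ 2
A = 2, B = 2 ↦ 2
Every assignment gives a value ≥ 2.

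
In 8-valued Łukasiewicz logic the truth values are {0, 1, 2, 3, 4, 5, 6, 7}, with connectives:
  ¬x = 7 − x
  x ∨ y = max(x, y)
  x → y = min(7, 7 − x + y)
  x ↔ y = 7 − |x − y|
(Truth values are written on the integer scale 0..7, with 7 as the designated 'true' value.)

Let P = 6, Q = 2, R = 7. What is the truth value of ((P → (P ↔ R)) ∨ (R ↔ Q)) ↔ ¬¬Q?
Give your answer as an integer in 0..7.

2

P ↔ R = 6 ↔ 7 = 6
P → (P ↔ R) = 6 → 6 = 7
R ↔ Q = 7 ↔ 2 = 2
(P → (P ↔ R)) ∨ (R ↔ Q) = 7 ∨ 2 = 7
¬Q = ¬2 = 5
¬¬Q = ¬5 = 2
((P → (P ↔ R)) ∨ (R ↔ Q)) ↔ ¬¬Q = 7 ↔ 2 = 2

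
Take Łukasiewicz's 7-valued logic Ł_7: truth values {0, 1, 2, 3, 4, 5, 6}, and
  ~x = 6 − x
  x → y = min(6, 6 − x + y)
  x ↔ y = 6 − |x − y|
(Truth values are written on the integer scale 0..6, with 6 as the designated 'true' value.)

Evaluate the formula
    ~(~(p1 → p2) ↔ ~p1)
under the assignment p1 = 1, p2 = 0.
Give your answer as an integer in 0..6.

p1 → p2 = 1 → 0 = 5
~(p1 → p2) = ~5 = 1
~p1 = ~1 = 5
~(p1 → p2) ↔ ~p1 = 1 ↔ 5 = 2
~(~(p1 → p2) ↔ ~p1) = ~2 = 4

4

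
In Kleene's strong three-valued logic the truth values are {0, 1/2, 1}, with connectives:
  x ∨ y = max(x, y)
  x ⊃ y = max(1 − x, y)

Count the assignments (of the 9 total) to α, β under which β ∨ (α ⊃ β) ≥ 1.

α = 0, β = 0 ↦ 1  ≥
α = 0, β = 1/2 ↦ 1  ≥
α = 0, β = 1 ↦ 1  ≥
α = 1/2, β = 0 ↦ 1/2  <
α = 1/2, β = 1/2 ↦ 1/2  <
α = 1/2, β = 1 ↦ 1  ≥
α = 1, β = 0 ↦ 0  <
α = 1, β = 1/2 ↦ 1/2  <
α = 1, β = 1 ↦ 1  ≥
So 5 of the 9 assignments meet the threshold.

5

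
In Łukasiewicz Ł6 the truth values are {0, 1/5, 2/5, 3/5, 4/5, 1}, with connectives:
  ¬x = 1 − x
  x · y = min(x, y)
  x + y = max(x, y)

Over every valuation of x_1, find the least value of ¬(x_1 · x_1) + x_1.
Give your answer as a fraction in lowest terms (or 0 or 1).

3/5

Take x_1 = 2/5:
x_1 · x_1 = 2/5 · 2/5 = 2/5
¬(x_1 · x_1) = ¬2/5 = 3/5
¬(x_1 · x_1) + x_1 = 3/5 + 2/5 = 3/5
No assignment yields a value below 3/5, so this is the minimum.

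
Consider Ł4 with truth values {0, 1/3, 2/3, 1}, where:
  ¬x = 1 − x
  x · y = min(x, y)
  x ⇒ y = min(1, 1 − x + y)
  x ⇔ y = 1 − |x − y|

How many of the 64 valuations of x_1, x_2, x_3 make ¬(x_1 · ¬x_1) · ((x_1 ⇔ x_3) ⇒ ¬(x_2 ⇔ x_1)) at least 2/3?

48

value 1: 20 assignments (counts)
value 2/3: 28 assignments (counts)
value 1/3: 12 assignments
value 0: 4 assignments
So 48 of the 64 assignments meet the threshold.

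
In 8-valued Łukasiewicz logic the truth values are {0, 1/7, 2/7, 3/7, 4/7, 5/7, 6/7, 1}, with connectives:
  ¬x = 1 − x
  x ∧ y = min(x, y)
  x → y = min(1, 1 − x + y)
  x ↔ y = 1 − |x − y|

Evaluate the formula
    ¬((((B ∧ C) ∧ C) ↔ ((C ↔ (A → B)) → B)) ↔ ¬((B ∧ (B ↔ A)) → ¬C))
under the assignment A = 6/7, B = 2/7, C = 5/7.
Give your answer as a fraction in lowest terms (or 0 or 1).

5/7

B ∧ C = 2/7 ∧ 5/7 = 2/7
(B ∧ C) ∧ C = 2/7 ∧ 5/7 = 2/7
A → B = 6/7 → 2/7 = 3/7
C ↔ (A → B) = 5/7 ↔ 3/7 = 5/7
(C ↔ (A → B)) → B = 5/7 → 2/7 = 4/7
((B ∧ C) ∧ C) ↔ ((C ↔ (A → B)) → B) = 2/7 ↔ 4/7 = 5/7
B ↔ A = 2/7 ↔ 6/7 = 3/7
B ∧ (B ↔ A) = 2/7 ∧ 3/7 = 2/7
¬C = ¬5/7 = 2/7
(B ∧ (B ↔ A)) → ¬C = 2/7 → 2/7 = 1
¬((B ∧ (B ↔ A)) → ¬C) = ¬1 = 0
(((B ∧ C) ∧ C) ↔ ((C ↔ (A → B)) → B)) ↔ ¬((B ∧ (B ↔ A)) → ¬C) = 5/7 ↔ 0 = 2/7
¬((((B ∧ C) ∧ C) ↔ ((C ↔ (A → B)) → B)) ↔ ¬((B ∧ (B ↔ A)) → ¬C)) = ¬2/7 = 5/7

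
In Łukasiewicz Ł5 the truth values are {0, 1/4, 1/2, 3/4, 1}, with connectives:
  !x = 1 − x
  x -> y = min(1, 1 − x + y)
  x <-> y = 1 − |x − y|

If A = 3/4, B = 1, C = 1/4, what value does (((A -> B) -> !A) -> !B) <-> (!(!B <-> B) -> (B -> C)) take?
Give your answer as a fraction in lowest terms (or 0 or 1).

1/2

A -> B = 3/4 -> 1 = 1
!A = !3/4 = 1/4
(A -> B) -> !A = 1 -> 1/4 = 1/4
!B = !1 = 0
((A -> B) -> !A) -> !B = 1/4 -> 0 = 3/4
!B = !1 = 0
!B <-> B = 0 <-> 1 = 0
!(!B <-> B) = !0 = 1
B -> C = 1 -> 1/4 = 1/4
!(!B <-> B) -> (B -> C) = 1 -> 1/4 = 1/4
(((A -> B) -> !A) -> !B) <-> (!(!B <-> B) -> (B -> C)) = 3/4 <-> 1/4 = 1/2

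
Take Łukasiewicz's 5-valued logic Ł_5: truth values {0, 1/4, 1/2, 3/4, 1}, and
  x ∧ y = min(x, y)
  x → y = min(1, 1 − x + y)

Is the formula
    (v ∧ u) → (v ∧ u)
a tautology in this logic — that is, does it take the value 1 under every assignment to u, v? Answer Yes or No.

At u = 3/4, v = 1/4, for instance:
v ∧ u = 1/4 ∧ 3/4 = 1/4
(v ∧ u) → (v ∧ u) = 1/4 → 1/4 = 1
and checking the remaining 24 assignments likewise gives ≥ 1 in every case.

Yes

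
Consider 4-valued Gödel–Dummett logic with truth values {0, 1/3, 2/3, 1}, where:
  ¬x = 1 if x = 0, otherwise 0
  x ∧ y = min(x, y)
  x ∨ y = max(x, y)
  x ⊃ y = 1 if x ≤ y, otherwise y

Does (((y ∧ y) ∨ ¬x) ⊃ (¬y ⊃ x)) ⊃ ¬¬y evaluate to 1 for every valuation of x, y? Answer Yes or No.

Counterexample: take x = 1/3, y = 0.
y ∧ y = 0 ∧ 0 = 0
¬x = ¬1/3 = 0
(y ∧ y) ∨ ¬x = 0 ∨ 0 = 0
¬y = ¬0 = 1
¬y ⊃ x = 1 ⊃ 1/3 = 1/3
((y ∧ y) ∨ ¬x) ⊃ (¬y ⊃ x) = 0 ⊃ 1/3 = 1
¬y = ¬0 = 1
¬¬y = ¬1 = 0
(((y ∧ y) ∨ ¬x) ⊃ (¬y ⊃ x)) ⊃ ¬¬y = 1 ⊃ 0 = 0
This gives 0 ≠ 1.

No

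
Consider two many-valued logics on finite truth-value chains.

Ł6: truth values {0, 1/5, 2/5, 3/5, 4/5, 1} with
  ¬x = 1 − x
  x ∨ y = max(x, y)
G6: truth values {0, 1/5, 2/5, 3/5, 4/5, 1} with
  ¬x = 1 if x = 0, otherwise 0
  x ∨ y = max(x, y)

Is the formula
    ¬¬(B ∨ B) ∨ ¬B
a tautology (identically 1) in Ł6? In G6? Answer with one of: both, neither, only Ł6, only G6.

only G6

In Ł6: at B = 1/5 the value is 4/5 — not a tautology.
In G6: every assignment gives 1 — tautology.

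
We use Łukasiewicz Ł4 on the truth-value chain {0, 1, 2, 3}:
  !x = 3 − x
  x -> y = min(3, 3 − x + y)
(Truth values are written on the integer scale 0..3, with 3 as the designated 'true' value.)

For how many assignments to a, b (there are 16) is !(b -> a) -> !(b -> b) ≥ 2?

a = 0, b = 0 ↦ 3  ≥
a = 0, b = 1 ↦ 2  ≥
a = 0, b = 2 ↦ 1  <
a = 0, b = 3 ↦ 0  <
a = 1, b = 0 ↦ 3  ≥
a = 1, b = 1 ↦ 3  ≥
a = 1, b = 2 ↦ 2  ≥
a = 1, b = 3 ↦ 1  <
a = 2, b = 0 ↦ 3  ≥
a = 2, b = 1 ↦ 3  ≥
a = 2, b = 2 ↦ 3  ≥
a = 2, b = 3 ↦ 2  ≥
a = 3, b = 0 ↦ 3  ≥
a = 3, b = 1 ↦ 3  ≥
a = 3, b = 2 ↦ 3  ≥
a = 3, b = 3 ↦ 3  ≥
So 13 of the 16 assignments meet the threshold.

13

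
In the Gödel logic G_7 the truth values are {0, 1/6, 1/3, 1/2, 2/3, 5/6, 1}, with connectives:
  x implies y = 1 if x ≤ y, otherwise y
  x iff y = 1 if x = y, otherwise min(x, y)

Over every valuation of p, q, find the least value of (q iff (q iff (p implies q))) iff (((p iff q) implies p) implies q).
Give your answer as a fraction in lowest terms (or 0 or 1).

Take p = 0, q = 1/6:
p implies q = 0 implies 1/6 = 1
q iff (p implies q) = 1/6 iff 1 = 1/6
q iff (q iff (p implies q)) = 1/6 iff 1/6 = 1
p iff q = 0 iff 1/6 = 0
(p iff q) implies p = 0 implies 0 = 1
((p iff q) implies p) implies q = 1 implies 1/6 = 1/6
(q iff (q iff (p implies q))) iff (((p iff q) implies p) implies q) = 1 iff 1/6 = 1/6
No assignment yields a value below 1/6, so this is the minimum.

1/6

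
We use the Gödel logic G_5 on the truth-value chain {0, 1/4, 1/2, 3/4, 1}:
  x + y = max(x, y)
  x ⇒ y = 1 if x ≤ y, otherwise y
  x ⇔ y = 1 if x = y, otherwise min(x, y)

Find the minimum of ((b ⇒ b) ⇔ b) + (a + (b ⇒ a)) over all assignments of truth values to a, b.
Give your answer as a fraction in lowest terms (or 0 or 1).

Take a = 0, b = 1/4:
b ⇒ b = 1/4 ⇒ 1/4 = 1
(b ⇒ b) ⇔ b = 1 ⇔ 1/4 = 1/4
b ⇒ a = 1/4 ⇒ 0 = 0
a + (b ⇒ a) = 0 + 0 = 0
((b ⇒ b) ⇔ b) + (a + (b ⇒ a)) = 1/4 + 0 = 1/4
No assignment yields a value below 1/4, so this is the minimum.

1/4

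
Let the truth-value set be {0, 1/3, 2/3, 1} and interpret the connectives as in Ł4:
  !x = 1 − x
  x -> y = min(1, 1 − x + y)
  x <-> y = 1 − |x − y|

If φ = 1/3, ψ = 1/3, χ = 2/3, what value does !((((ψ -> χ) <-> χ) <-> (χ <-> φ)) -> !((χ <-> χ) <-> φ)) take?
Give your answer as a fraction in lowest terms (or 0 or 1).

ψ -> χ = 1/3 -> 2/3 = 1
(ψ -> χ) <-> χ = 1 <-> 2/3 = 2/3
χ <-> φ = 2/3 <-> 1/3 = 2/3
((ψ -> χ) <-> χ) <-> (χ <-> φ) = 2/3 <-> 2/3 = 1
χ <-> χ = 2/3 <-> 2/3 = 1
(χ <-> χ) <-> φ = 1 <-> 1/3 = 1/3
!((χ <-> χ) <-> φ) = !1/3 = 2/3
(((ψ -> χ) <-> χ) <-> (χ <-> φ)) -> !((χ <-> χ) <-> φ) = 1 -> 2/3 = 2/3
!((((ψ -> χ) <-> χ) <-> (χ <-> φ)) -> !((χ <-> χ) <-> φ)) = !2/3 = 1/3

1/3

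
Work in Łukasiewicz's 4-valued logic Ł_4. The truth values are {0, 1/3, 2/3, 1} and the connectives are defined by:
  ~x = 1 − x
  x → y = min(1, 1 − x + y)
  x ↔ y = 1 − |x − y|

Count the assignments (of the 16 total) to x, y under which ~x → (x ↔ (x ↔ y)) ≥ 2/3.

14

x = 0, y = 0 ↦ 0  <
x = 0, y = 1/3 ↦ 1/3  <
x = 0, y = 2/3 ↦ 2/3  ≥
x = 0, y = 1 ↦ 1  ≥
x = 1/3, y = 0 ↦ 1  ≥
x = 1/3, y = 1/3 ↦ 2/3  ≥
x = 1/3, y = 2/3 ↦ 1  ≥
x = 1/3, y = 1 ↦ 1  ≥
x = 2/3, y = 0 ↦ 1  ≥
x = 2/3, y = 1/3 ↦ 1  ≥
x = 2/3, y = 2/3 ↦ 1  ≥
x = 2/3, y = 1 ↦ 1  ≥
x = 1, y = 0 ↦ 1  ≥
x = 1, y = 1/3 ↦ 1  ≥
x = 1, y = 2/3 ↦ 1  ≥
x = 1, y = 1 ↦ 1  ≥
So 14 of the 16 assignments meet the threshold.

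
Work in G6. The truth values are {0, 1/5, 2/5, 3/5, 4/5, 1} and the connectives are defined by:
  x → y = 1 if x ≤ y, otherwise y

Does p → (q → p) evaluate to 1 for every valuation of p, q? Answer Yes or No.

Yes

At p = 4/5, q = 2/5, for instance:
q → p = 2/5 → 4/5 = 1
p → (q → p) = 4/5 → 1 = 1
and checking the remaining 35 assignments likewise gives ≥ 1 in every case.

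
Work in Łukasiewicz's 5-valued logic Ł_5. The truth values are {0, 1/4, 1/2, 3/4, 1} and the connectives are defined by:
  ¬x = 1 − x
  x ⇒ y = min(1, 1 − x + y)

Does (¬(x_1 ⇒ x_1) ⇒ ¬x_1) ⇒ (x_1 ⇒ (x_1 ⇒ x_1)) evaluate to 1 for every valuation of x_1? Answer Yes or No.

Yes

x_1 = 0 ↦ 1
x_1 = 1/4 ↦ 1
x_1 = 1/2 ↦ 1
x_1 = 3/4 ↦ 1
x_1 = 1 ↦ 1
Every assignment gives a value ≥ 1.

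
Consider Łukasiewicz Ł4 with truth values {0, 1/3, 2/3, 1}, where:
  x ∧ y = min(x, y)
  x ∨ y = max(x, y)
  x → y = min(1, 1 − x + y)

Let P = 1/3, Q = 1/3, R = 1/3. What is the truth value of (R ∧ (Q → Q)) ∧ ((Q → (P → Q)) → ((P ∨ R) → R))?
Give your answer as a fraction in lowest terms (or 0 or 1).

Q → Q = 1/3 → 1/3 = 1
R ∧ (Q → Q) = 1/3 ∧ 1 = 1/3
P → Q = 1/3 → 1/3 = 1
Q → (P → Q) = 1/3 → 1 = 1
P ∨ R = 1/3 ∨ 1/3 = 1/3
(P ∨ R) → R = 1/3 → 1/3 = 1
(Q → (P → Q)) → ((P ∨ R) → R) = 1 → 1 = 1
(R ∧ (Q → Q)) ∧ ((Q → (P → Q)) → ((P ∨ R) → R)) = 1/3 ∧ 1 = 1/3

1/3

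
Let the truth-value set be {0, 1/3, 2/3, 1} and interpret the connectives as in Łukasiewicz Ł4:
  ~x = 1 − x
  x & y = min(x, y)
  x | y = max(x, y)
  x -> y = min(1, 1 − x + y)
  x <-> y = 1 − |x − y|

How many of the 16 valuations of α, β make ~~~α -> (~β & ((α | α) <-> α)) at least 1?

α = 0, β = 0 ↦ 1  ≥
α = 0, β = 1/3 ↦ 2/3  <
α = 0, β = 2/3 ↦ 1/3  <
α = 0, β = 1 ↦ 0  <
α = 1/3, β = 0 ↦ 1  ≥
α = 1/3, β = 1/3 ↦ 1  ≥
α = 1/3, β = 2/3 ↦ 2/3  <
α = 1/3, β = 1 ↦ 1/3  <
α = 2/3, β = 0 ↦ 1  ≥
α = 2/3, β = 1/3 ↦ 1  ≥
α = 2/3, β = 2/3 ↦ 1  ≥
α = 2/3, β = 1 ↦ 2/3  <
α = 1, β = 0 ↦ 1  ≥
α = 1, β = 1/3 ↦ 1  ≥
α = 1, β = 2/3 ↦ 1  ≥
α = 1, β = 1 ↦ 1  ≥
So 10 of the 16 assignments meet the threshold.

10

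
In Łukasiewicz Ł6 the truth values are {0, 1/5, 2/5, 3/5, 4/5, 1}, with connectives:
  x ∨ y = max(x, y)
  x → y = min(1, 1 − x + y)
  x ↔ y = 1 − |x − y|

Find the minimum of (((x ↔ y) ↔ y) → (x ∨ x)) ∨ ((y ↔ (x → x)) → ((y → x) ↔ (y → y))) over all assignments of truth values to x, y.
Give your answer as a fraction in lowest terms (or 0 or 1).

3/5

Take x = 0, y = 4/5:
x ↔ y = 0 ↔ 4/5 = 1/5
(x ↔ y) ↔ y = 1/5 ↔ 4/5 = 2/5
x ∨ x = 0 ∨ 0 = 0
((x ↔ y) ↔ y) → (x ∨ x) = 2/5 → 0 = 3/5
x → x = 0 → 0 = 1
y ↔ (x → x) = 4/5 ↔ 1 = 4/5
y → x = 4/5 → 0 = 1/5
y → y = 4/5 → 4/5 = 1
(y → x) ↔ (y → y) = 1/5 ↔ 1 = 1/5
(y ↔ (x → x)) → ((y → x) ↔ (y → y)) = 4/5 → 1/5 = 2/5
(((x ↔ y) ↔ y) → (x ∨ x)) ∨ ((y ↔ (x → x)) → ((y → x) ↔ (y → y))) = 3/5 ∨ 2/5 = 3/5
No assignment yields a value below 3/5, so this is the minimum.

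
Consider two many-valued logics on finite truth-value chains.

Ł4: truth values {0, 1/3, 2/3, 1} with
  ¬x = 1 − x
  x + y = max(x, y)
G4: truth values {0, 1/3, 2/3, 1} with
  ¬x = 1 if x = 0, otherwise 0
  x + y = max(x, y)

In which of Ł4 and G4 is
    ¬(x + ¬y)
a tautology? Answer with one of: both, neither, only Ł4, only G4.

neither

In Ł4: at x = 0, y = 0 the value is 0 — not a tautology.
In G4: at x = 0, y = 0 the value is 0 — not a tautology.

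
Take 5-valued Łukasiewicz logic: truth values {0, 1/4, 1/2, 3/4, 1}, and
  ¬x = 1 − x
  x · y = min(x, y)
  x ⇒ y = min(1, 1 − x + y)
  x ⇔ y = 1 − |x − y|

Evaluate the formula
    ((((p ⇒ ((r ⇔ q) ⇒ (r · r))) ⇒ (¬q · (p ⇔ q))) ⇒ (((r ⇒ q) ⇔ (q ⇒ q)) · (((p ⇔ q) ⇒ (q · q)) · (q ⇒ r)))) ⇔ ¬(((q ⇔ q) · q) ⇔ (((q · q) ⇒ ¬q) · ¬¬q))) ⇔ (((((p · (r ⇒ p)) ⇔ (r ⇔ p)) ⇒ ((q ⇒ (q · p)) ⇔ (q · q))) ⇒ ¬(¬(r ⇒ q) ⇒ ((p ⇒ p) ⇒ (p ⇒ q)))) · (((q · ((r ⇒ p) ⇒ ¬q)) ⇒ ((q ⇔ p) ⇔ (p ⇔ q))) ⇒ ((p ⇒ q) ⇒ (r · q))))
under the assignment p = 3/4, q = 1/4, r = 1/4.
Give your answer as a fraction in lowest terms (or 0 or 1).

3/4

r ⇔ q = 1/4 ⇔ 1/4 = 1
r · r = 1/4 · 1/4 = 1/4
(r ⇔ q) ⇒ (r · r) = 1 ⇒ 1/4 = 1/4
p ⇒ ((r ⇔ q) ⇒ (r · r)) = 3/4 ⇒ 1/4 = 1/2
¬q = ¬1/4 = 3/4
p ⇔ q = 3/4 ⇔ 1/4 = 1/2
¬q · (p ⇔ q) = 3/4 · 1/2 = 1/2
(p ⇒ ((r ⇔ q) ⇒ (r · r))) ⇒ (¬q · (p ⇔ q)) = 1/2 ⇒ 1/2 = 1
r ⇒ q = 1/4 ⇒ 1/4 = 1
q ⇒ q = 1/4 ⇒ 1/4 = 1
(r ⇒ q) ⇔ (q ⇒ q) = 1 ⇔ 1 = 1
p ⇔ q = 3/4 ⇔ 1/4 = 1/2
q · q = 1/4 · 1/4 = 1/4
(p ⇔ q) ⇒ (q · q) = 1/2 ⇒ 1/4 = 3/4
q ⇒ r = 1/4 ⇒ 1/4 = 1
((p ⇔ q) ⇒ (q · q)) · (q ⇒ r) = 3/4 · 1 = 3/4
((r ⇒ q) ⇔ (q ⇒ q)) · (((p ⇔ q) ⇒ (q · q)) · (q ⇒ r)) = 1 · 3/4 = 3/4
((p ⇒ ((r ⇔ q) ⇒ (r · r))) ⇒ (¬q · (p ⇔ q))) ⇒ (((r ⇒ q) ⇔ (q ⇒ q)) · (((p ⇔ q) ⇒ (q · q)) · (q ⇒ r))) = 1 ⇒ 3/4 = 3/4
q ⇔ q = 1/4 ⇔ 1/4 = 1
(q ⇔ q) · q = 1 · 1/4 = 1/4
q · q = 1/4 · 1/4 = 1/4
¬q = ¬1/4 = 3/4
(q · q) ⇒ ¬q = 1/4 ⇒ 3/4 = 1
¬q = ¬1/4 = 3/4
¬¬q = ¬3/4 = 1/4
((q · q) ⇒ ¬q) · ¬¬q = 1 · 1/4 = 1/4
((q ⇔ q) · q) ⇔ (((q · q) ⇒ ¬q) · ¬¬q) = 1/4 ⇔ 1/4 = 1
¬(((q ⇔ q) · q) ⇔ (((q · q) ⇒ ¬q) · ¬¬q)) = ¬1 = 0
(((p ⇒ ((r ⇔ q) ⇒ (r · r))) ⇒ (¬q · (p ⇔ q))) ⇒ (((r ⇒ q) ⇔ (q ⇒ q)) · (((p ⇔ q) ⇒ (q · q)) · (q ⇒ r)))) ⇔ ¬(((q ⇔ q) · q) ⇔ (((q · q) ⇒ ¬q) · ¬¬q)) = 3/4 ⇔ 0 = 1/4
r ⇒ p = 1/4 ⇒ 3/4 = 1
p · (r ⇒ p) = 3/4 · 1 = 3/4
r ⇔ p = 1/4 ⇔ 3/4 = 1/2
(p · (r ⇒ p)) ⇔ (r ⇔ p) = 3/4 ⇔ 1/2 = 3/4
q · p = 1/4 · 3/4 = 1/4
q ⇒ (q · p) = 1/4 ⇒ 1/4 = 1
q · q = 1/4 · 1/4 = 1/4
(q ⇒ (q · p)) ⇔ (q · q) = 1 ⇔ 1/4 = 1/4
((p · (r ⇒ p)) ⇔ (r ⇔ p)) ⇒ ((q ⇒ (q · p)) ⇔ (q · q)) = 3/4 ⇒ 1/4 = 1/2
r ⇒ q = 1/4 ⇒ 1/4 = 1
¬(r ⇒ q) = ¬1 = 0
p ⇒ p = 3/4 ⇒ 3/4 = 1
p ⇒ q = 3/4 ⇒ 1/4 = 1/2
(p ⇒ p) ⇒ (p ⇒ q) = 1 ⇒ 1/2 = 1/2
¬(r ⇒ q) ⇒ ((p ⇒ p) ⇒ (p ⇒ q)) = 0 ⇒ 1/2 = 1
¬(¬(r ⇒ q) ⇒ ((p ⇒ p) ⇒ (p ⇒ q))) = ¬1 = 0
(((p · (r ⇒ p)) ⇔ (r ⇔ p)) ⇒ ((q ⇒ (q · p)) ⇔ (q · q))) ⇒ ¬(¬(r ⇒ q) ⇒ ((p ⇒ p) ⇒ (p ⇒ q))) = 1/2 ⇒ 0 = 1/2
r ⇒ p = 1/4 ⇒ 3/4 = 1
¬q = ¬1/4 = 3/4
(r ⇒ p) ⇒ ¬q = 1 ⇒ 3/4 = 3/4
q · ((r ⇒ p) ⇒ ¬q) = 1/4 · 3/4 = 1/4
q ⇔ p = 1/4 ⇔ 3/4 = 1/2
p ⇔ q = 3/4 ⇔ 1/4 = 1/2
(q ⇔ p) ⇔ (p ⇔ q) = 1/2 ⇔ 1/2 = 1
(q · ((r ⇒ p) ⇒ ¬q)) ⇒ ((q ⇔ p) ⇔ (p ⇔ q)) = 1/4 ⇒ 1 = 1
p ⇒ q = 3/4 ⇒ 1/4 = 1/2
r · q = 1/4 · 1/4 = 1/4
(p ⇒ q) ⇒ (r · q) = 1/2 ⇒ 1/4 = 3/4
((q · ((r ⇒ p) ⇒ ¬q)) ⇒ ((q ⇔ p) ⇔ (p ⇔ q))) ⇒ ((p ⇒ q) ⇒ (r · q)) = 1 ⇒ 3/4 = 3/4
((((p · (r ⇒ p)) ⇔ (r ⇔ p)) ⇒ ((q ⇒ (q · p)) ⇔ (q · q))) ⇒ ¬(¬(r ⇒ q) ⇒ ((p ⇒ p) ⇒ (p ⇒ q)))) · (((q · ((r ⇒ p) ⇒ ¬q)) ⇒ ((q ⇔ p) ⇔ (p ⇔ q))) ⇒ ((p ⇒ q) ⇒ (r · q))) = 1/2 · 3/4 = 1/2
((((p ⇒ ((r ⇔ q) ⇒ (r · r))) ⇒ (¬q · (p ⇔ q))) ⇒ (((r ⇒ q) ⇔ (q ⇒ q)) · (((p ⇔ q) ⇒ (q · q)) · (q ⇒ r)))) ⇔ ¬(((q ⇔ q) · q) ⇔ (((q · q) ⇒ ¬q) · ¬¬q))) ⇔ (((((p · (r ⇒ p)) ⇔ (r ⇔ p)) ⇒ ((q ⇒ (q · p)) ⇔ (q · q))) ⇒ ¬(¬(r ⇒ q) ⇒ ((p ⇒ p) ⇒ (p ⇒ q)))) · (((q · ((r ⇒ p) ⇒ ¬q)) ⇒ ((q ⇔ p) ⇔ (p ⇔ q))) ⇒ ((p ⇒ q) ⇒ (r · q)))) = 1/4 ⇔ 1/2 = 3/4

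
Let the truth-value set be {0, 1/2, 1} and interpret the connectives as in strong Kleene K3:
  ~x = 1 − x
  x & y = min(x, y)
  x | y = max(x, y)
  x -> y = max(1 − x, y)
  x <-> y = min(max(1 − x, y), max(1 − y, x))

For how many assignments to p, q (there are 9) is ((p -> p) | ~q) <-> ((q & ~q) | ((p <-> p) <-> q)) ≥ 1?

p = 0, q = 0 ↦ 0  <
p = 0, q = 1/2 ↦ 1/2  <
p = 0, q = 1 ↦ 1  ≥
p = 1/2, q = 0 ↦ 1/2  <
p = 1/2, q = 1/2 ↦ 1/2  <
p = 1/2, q = 1 ↦ 1/2  <
p = 1, q = 0 ↦ 0  <
p = 1, q = 1/2 ↦ 1/2  <
p = 1, q = 1 ↦ 1  ≥
So 2 of the 9 assignments meet the threshold.

2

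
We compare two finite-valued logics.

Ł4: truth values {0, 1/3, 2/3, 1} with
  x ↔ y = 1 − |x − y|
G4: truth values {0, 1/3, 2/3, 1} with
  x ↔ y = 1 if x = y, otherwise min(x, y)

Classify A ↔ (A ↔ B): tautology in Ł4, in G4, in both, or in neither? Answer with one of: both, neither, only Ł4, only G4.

neither

In Ł4: at A = 0, B = 0 the value is 0 — not a tautology.
In G4: at A = 0, B = 0 the value is 0 — not a tautology.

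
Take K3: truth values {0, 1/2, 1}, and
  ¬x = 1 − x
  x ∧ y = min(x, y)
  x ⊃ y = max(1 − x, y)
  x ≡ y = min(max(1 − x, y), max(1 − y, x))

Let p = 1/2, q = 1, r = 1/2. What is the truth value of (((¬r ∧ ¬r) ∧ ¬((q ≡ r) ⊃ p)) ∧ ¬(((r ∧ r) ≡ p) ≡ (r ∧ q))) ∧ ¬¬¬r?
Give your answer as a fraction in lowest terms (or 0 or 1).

¬r = ¬1/2 = 1/2
¬r = ¬1/2 = 1/2
¬r ∧ ¬r = 1/2 ∧ 1/2 = 1/2
q ≡ r = 1 ≡ 1/2 = 1/2
(q ≡ r) ⊃ p = 1/2 ⊃ 1/2 = 1/2
¬((q ≡ r) ⊃ p) = ¬1/2 = 1/2
(¬r ∧ ¬r) ∧ ¬((q ≡ r) ⊃ p) = 1/2 ∧ 1/2 = 1/2
r ∧ r = 1/2 ∧ 1/2 = 1/2
(r ∧ r) ≡ p = 1/2 ≡ 1/2 = 1/2
r ∧ q = 1/2 ∧ 1 = 1/2
((r ∧ r) ≡ p) ≡ (r ∧ q) = 1/2 ≡ 1/2 = 1/2
¬(((r ∧ r) ≡ p) ≡ (r ∧ q)) = ¬1/2 = 1/2
((¬r ∧ ¬r) ∧ ¬((q ≡ r) ⊃ p)) ∧ ¬(((r ∧ r) ≡ p) ≡ (r ∧ q)) = 1/2 ∧ 1/2 = 1/2
¬r = ¬1/2 = 1/2
¬¬r = ¬1/2 = 1/2
¬¬¬r = ¬1/2 = 1/2
(((¬r ∧ ¬r) ∧ ¬((q ≡ r) ⊃ p)) ∧ ¬(((r ∧ r) ≡ p) ≡ (r ∧ q))) ∧ ¬¬¬r = 1/2 ∧ 1/2 = 1/2

1/2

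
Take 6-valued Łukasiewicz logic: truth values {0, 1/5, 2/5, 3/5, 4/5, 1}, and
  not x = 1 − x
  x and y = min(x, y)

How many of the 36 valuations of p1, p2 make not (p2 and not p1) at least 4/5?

value 1: 11 assignments (counts)
value 4/5: 9 assignments (counts)
value 3/5: 7 assignments
value 2/5: 5 assignments
value 1/5: 3 assignments
value 0: 1 assignment
So 20 of the 36 assignments meet the threshold.

20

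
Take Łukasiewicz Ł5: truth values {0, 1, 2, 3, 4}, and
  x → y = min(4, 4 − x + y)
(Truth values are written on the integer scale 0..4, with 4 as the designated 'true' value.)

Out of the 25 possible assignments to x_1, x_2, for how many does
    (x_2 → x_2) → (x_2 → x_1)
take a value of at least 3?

19

value 4: 15 assignments (counts)
value 3: 4 assignments (counts)
value 2: 3 assignments
value 1: 2 assignments
value 0: 1 assignment
So 19 of the 25 assignments meet the threshold.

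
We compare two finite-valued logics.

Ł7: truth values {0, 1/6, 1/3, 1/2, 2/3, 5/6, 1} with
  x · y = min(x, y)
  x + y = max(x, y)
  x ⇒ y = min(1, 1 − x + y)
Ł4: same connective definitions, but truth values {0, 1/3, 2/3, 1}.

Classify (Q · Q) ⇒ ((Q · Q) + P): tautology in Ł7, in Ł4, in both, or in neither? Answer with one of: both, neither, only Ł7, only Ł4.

In Ł7: every assignment gives 1 — tautology.
In Ł4: every assignment gives 1 — tautology.

both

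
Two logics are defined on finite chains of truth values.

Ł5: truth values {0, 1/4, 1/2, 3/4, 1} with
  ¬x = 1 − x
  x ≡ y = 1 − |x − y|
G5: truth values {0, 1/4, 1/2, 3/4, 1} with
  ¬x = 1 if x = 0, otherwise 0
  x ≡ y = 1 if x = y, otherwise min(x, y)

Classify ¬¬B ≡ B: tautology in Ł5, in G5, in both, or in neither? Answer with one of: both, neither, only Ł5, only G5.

In Ł5: every assignment gives 1 — tautology.
In G5: at B = 1/4 the value is 1/4 — not a tautology.

only Ł5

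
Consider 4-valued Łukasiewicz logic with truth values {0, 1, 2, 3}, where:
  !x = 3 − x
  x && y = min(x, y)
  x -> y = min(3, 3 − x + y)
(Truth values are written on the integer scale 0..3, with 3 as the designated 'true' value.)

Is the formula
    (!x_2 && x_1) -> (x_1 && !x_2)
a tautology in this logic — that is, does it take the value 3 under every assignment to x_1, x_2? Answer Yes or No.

x_1 = 0, x_2 = 0 ↦ 3
x_1 = 0, x_2 = 1 ↦ 3
x_1 = 0, x_2 = 2 ↦ 3
x_1 = 0, x_2 = 3 ↦ 3
x_1 = 1, x_2 = 0 ↦ 3
x_1 = 1, x_2 = 1 ↦ 3
x_1 = 1, x_2 = 2 ↦ 3
x_1 = 1, x_2 = 3 ↦ 3
x_1 = 2, x_2 = 0 ↦ 3
x_1 = 2, x_2 = 1 ↦ 3
x_1 = 2, x_2 = 2 ↦ 3
x_1 = 2, x_2 = 3 ↦ 3
x_1 = 3, x_2 = 0 ↦ 3
x_1 = 3, x_2 = 1 ↦ 3
x_1 = 3, x_2 = 2 ↦ 3
x_1 = 3, x_2 = 3 ↦ 3
Every assignment gives a value ≥ 3.

Yes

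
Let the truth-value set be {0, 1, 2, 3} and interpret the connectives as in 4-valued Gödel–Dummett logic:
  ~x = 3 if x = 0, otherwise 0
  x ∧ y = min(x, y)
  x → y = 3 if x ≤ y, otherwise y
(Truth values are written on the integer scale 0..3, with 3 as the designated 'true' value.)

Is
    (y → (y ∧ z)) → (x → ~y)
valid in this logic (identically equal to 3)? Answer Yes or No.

Counterexample: take x = 1, y = 1, z = 1.
y ∧ z = 1 ∧ 1 = 1
y → (y ∧ z) = 1 → 1 = 3
~y = ~1 = 0
x → ~y = 1 → 0 = 0
(y → (y ∧ z)) → (x → ~y) = 3 → 0 = 0
This gives 0 ≠ 3.

No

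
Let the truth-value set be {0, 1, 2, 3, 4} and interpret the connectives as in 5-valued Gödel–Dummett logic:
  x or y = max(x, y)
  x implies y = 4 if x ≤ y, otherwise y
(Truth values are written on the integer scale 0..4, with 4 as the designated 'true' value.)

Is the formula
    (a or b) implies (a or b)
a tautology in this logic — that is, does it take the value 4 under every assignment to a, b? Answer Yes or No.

Yes

At a = 2, b = 4, for instance:
a or b = 2 or 4 = 4
(a or b) implies (a or b) = 4 implies 4 = 4
and checking the remaining 24 assignments likewise gives ≥ 4 in every case.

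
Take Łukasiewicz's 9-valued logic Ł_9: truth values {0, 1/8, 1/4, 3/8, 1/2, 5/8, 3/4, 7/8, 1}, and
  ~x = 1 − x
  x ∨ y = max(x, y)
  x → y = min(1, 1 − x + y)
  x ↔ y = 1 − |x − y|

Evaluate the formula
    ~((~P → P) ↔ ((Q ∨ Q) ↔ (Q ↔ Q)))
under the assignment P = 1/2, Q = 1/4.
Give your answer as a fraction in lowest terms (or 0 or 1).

3/4

~P = ~1/2 = 1/2
~P → P = 1/2 → 1/2 = 1
Q ∨ Q = 1/4 ∨ 1/4 = 1/4
Q ↔ Q = 1/4 ↔ 1/4 = 1
(Q ∨ Q) ↔ (Q ↔ Q) = 1/4 ↔ 1 = 1/4
(~P → P) ↔ ((Q ∨ Q) ↔ (Q ↔ Q)) = 1 ↔ 1/4 = 1/4
~((~P → P) ↔ ((Q ∨ Q) ↔ (Q ↔ Q))) = ~1/4 = 3/4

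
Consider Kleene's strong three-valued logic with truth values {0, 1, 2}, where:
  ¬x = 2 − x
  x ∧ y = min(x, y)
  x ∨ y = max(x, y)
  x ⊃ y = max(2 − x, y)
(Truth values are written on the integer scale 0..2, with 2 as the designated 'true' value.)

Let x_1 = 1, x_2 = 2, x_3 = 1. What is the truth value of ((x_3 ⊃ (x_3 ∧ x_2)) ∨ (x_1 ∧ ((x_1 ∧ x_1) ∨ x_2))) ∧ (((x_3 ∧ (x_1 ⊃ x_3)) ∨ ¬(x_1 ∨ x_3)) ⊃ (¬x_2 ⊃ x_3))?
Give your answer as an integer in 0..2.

1

x_3 ∧ x_2 = 1 ∧ 2 = 1
x_3 ⊃ (x_3 ∧ x_2) = 1 ⊃ 1 = 1
x_1 ∧ x_1 = 1 ∧ 1 = 1
(x_1 ∧ x_1) ∨ x_2 = 1 ∨ 2 = 2
x_1 ∧ ((x_1 ∧ x_1) ∨ x_2) = 1 ∧ 2 = 1
(x_3 ⊃ (x_3 ∧ x_2)) ∨ (x_1 ∧ ((x_1 ∧ x_1) ∨ x_2)) = 1 ∨ 1 = 1
x_1 ⊃ x_3 = 1 ⊃ 1 = 1
x_3 ∧ (x_1 ⊃ x_3) = 1 ∧ 1 = 1
x_1 ∨ x_3 = 1 ∨ 1 = 1
¬(x_1 ∨ x_3) = ¬1 = 1
(x_3 ∧ (x_1 ⊃ x_3)) ∨ ¬(x_1 ∨ x_3) = 1 ∨ 1 = 1
¬x_2 = ¬2 = 0
¬x_2 ⊃ x_3 = 0 ⊃ 1 = 2
((x_3 ∧ (x_1 ⊃ x_3)) ∨ ¬(x_1 ∨ x_3)) ⊃ (¬x_2 ⊃ x_3) = 1 ⊃ 2 = 2
((x_3 ⊃ (x_3 ∧ x_2)) ∨ (x_1 ∧ ((x_1 ∧ x_1) ∨ x_2))) ∧ (((x_3 ∧ (x_1 ⊃ x_3)) ∨ ¬(x_1 ∨ x_3)) ⊃ (¬x_2 ⊃ x_3)) = 1 ∧ 2 = 1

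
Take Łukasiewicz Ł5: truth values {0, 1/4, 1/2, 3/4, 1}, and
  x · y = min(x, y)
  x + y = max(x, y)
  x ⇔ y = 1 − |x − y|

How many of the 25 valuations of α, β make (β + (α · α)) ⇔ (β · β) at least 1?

15

value 1: 15 assignments (counts)
value 3/4: 4 assignments
value 1/2: 3 assignments
value 1/4: 2 assignments
value 0: 1 assignment
So 15 of the 25 assignments meet the threshold.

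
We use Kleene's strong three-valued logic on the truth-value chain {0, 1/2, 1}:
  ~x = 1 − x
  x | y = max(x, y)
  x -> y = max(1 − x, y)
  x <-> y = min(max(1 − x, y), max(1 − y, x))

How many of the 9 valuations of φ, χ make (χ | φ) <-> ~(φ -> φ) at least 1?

φ = 0, χ = 0 ↦ 1  ≥
φ = 0, χ = 1/2 ↦ 1/2  <
φ = 0, χ = 1 ↦ 0  <
φ = 1/2, χ = 0 ↦ 1/2  <
φ = 1/2, χ = 1/2 ↦ 1/2  <
φ = 1/2, χ = 1 ↦ 1/2  <
φ = 1, χ = 0 ↦ 0  <
φ = 1, χ = 1/2 ↦ 0  <
φ = 1, χ = 1 ↦ 0  <
So 1 of the 9 assignments meets the threshold.

1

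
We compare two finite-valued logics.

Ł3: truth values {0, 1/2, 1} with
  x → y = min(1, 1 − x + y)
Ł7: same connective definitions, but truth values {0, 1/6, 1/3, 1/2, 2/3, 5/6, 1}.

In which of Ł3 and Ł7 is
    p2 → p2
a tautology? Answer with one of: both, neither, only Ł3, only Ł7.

both

In Ł3: every assignment gives 1 — tautology.
In Ł7: every assignment gives 1 — tautology.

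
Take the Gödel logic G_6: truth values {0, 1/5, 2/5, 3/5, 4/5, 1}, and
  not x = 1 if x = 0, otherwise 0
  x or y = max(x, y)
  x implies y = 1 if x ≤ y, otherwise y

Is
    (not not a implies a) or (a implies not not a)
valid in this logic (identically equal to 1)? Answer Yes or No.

a = 0 ↦ 1
a = 1/5 ↦ 1
a = 2/5 ↦ 1
a = 3/5 ↦ 1
a = 4/5 ↦ 1
a = 1 ↦ 1
Every assignment gives a value ≥ 1.

Yes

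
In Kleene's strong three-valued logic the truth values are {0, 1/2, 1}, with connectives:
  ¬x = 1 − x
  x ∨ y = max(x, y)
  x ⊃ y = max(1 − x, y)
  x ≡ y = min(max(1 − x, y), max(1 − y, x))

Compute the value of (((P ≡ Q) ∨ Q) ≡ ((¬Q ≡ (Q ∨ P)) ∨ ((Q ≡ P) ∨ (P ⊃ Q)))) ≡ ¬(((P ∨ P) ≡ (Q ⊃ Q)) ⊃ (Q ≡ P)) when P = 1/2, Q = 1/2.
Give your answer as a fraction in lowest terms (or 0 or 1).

1/2

P ≡ Q = 1/2 ≡ 1/2 = 1/2
(P ≡ Q) ∨ Q = 1/2 ∨ 1/2 = 1/2
¬Q = ¬1/2 = 1/2
Q ∨ P = 1/2 ∨ 1/2 = 1/2
¬Q ≡ (Q ∨ P) = 1/2 ≡ 1/2 = 1/2
Q ≡ P = 1/2 ≡ 1/2 = 1/2
P ⊃ Q = 1/2 ⊃ 1/2 = 1/2
(Q ≡ P) ∨ (P ⊃ Q) = 1/2 ∨ 1/2 = 1/2
(¬Q ≡ (Q ∨ P)) ∨ ((Q ≡ P) ∨ (P ⊃ Q)) = 1/2 ∨ 1/2 = 1/2
((P ≡ Q) ∨ Q) ≡ ((¬Q ≡ (Q ∨ P)) ∨ ((Q ≡ P) ∨ (P ⊃ Q))) = 1/2 ≡ 1/2 = 1/2
P ∨ P = 1/2 ∨ 1/2 = 1/2
Q ⊃ Q = 1/2 ⊃ 1/2 = 1/2
(P ∨ P) ≡ (Q ⊃ Q) = 1/2 ≡ 1/2 = 1/2
Q ≡ P = 1/2 ≡ 1/2 = 1/2
((P ∨ P) ≡ (Q ⊃ Q)) ⊃ (Q ≡ P) = 1/2 ⊃ 1/2 = 1/2
¬(((P ∨ P) ≡ (Q ⊃ Q)) ⊃ (Q ≡ P)) = ¬1/2 = 1/2
(((P ≡ Q) ∨ Q) ≡ ((¬Q ≡ (Q ∨ P)) ∨ ((Q ≡ P) ∨ (P ⊃ Q)))) ≡ ¬(((P ∨ P) ≡ (Q ⊃ Q)) ⊃ (Q ≡ P)) = 1/2 ≡ 1/2 = 1/2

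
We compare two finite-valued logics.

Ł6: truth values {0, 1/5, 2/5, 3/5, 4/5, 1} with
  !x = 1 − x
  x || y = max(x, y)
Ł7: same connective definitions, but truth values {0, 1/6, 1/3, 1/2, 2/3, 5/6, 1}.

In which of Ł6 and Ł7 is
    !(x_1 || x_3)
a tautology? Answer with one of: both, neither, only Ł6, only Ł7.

neither

In Ł6: at x_1 = 0, x_3 = 1/5 the value is 4/5 — not a tautology.
In Ł7: at x_1 = 0, x_3 = 1/6 the value is 5/6 — not a tautology.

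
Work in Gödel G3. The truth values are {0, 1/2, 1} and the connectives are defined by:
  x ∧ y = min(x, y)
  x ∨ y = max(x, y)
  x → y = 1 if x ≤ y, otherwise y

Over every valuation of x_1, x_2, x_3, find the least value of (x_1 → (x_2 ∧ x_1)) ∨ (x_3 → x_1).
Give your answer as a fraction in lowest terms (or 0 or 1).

Take x_1 = 1/2, x_2 = 0, x_3 = 1:
x_2 ∧ x_1 = 0 ∧ 1/2 = 0
x_1 → (x_2 ∧ x_1) = 1/2 → 0 = 0
x_3 → x_1 = 1 → 1/2 = 1/2
(x_1 → (x_2 ∧ x_1)) ∨ (x_3 → x_1) = 0 ∨ 1/2 = 1/2
No assignment yields a value below 1/2, so this is the minimum.

1/2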